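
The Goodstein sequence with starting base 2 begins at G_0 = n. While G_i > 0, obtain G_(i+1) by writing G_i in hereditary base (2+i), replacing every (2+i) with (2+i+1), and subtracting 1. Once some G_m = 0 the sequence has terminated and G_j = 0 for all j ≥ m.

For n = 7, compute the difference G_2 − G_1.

229

(0) 7|_2 = 2^2 + 2 + 1 ↦ 3^3 + 3 + 1|_3 = 31 ⇒ 30
(1) 30|_3 = 3^3 + 3 ↦ 4^4 + 4|_4 = 260 ⇒ 259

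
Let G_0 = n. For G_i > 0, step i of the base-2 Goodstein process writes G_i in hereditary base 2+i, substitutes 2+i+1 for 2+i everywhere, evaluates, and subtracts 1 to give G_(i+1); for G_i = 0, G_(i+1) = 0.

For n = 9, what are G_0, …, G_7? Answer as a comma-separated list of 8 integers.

G_0=9  [base 2] 2^(2 + 1) + 1  →[2↦3]→  3^(3 + 1) + 1 = 82  −1 ⇒ G_1=81
G_1=81  [base 3] 3^(3 + 1)  →[3↦4]→  4^(4 + 1) = 1024  −1 ⇒ G_2=1023
G_2=1023  [base 4] 3·4^4 + 3·4^3 + 3·4^2 + 3·4 + 3  →[4↦5]→  3·5^5 + 3·5^3 + 3·5^2 + 3·5 + 3 = 9843  −1 ⇒ G_3=9842
G_3=9842  [base 5] 3·5^5 + 3·5^3 + 3·5^2 + 3·5 + 2  →[5↦6]→  3·6^6 + 3·6^3 + 3·6^2 + 3·6 + 2 = 140744  −1 ⇒ G_4=140743
G_4=140743  [base 6] 3·6^6 + 3·6^3 + 3·6^2 + 3·6 + 1  →[6↦7]→  3·7^7 + 3·7^3 + 3·7^2 + 3·7 + 1 = 2471827  −1 ⇒ G_5=2471826
G_5=2471826  [base 7] 3·7^7 + 3·7^3 + 3·7^2 + 3·7  →[7↦8]→  3·8^8 + 3·8^3 + 3·8^2 + 3·8 = 50333400  −1 ⇒ G_6=50333399
G_6=50333399  [base 8] 3·8^8 + 3·8^3 + 3·8^2 + 2·8 + 7  →[8↦9]→  3·9^9 + 3·9^3 + 3·9^2 + 2·9 + 7 = 1162263922  −1 ⇒ G_7=1162263921

9, 81, 1023, 9842, 140743, 2471826, 50333399, 1162263921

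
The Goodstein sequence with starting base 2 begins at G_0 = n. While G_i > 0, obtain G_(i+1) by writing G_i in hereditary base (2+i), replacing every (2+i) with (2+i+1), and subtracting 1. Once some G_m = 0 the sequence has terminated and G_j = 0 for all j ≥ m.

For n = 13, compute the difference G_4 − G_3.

264619

13 —HB2→ 2^(2 + 1) + 2^2 + 1 —bump→ 3^(3 + 1) + 3^3 + 1 = 109 —(−1)→ 108
108 —HB3→ 3^(3 + 1) + 3^3 —bump→ 4^(4 + 1) + 4^4 = 1280 —(−1)→ 1279
1279 —HB4→ 4^(4 + 1) + 3·4^3 + 3·4^2 + 3·4 + 3 —bump→ 5^(5 + 1) + 3·5^3 + 3·5^2 + 3·5 + 3 = 16093 —(−1)→ 16092
16092 —HB5→ 5^(5 + 1) + 3·5^3 + 3·5^2 + 3·5 + 2 —bump→ 6^(6 + 1) + 3·6^3 + 3·6^2 + 3·6 + 2 = 280712 —(−1)→ 280711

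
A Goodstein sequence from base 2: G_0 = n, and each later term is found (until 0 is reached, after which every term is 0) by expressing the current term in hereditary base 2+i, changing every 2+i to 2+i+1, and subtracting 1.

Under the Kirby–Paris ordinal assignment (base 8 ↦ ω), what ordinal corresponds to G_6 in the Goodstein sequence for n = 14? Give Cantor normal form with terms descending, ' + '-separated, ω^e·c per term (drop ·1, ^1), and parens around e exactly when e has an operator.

G_0=14  [base 2] 2^(2 + 1) + 2^2 + 2  →[2↦3]→  3^(3 + 1) + 3^3 + 3 = 111  −1 ⇒ G_1=110
G_1=110  [base 3] 3^(3 + 1) + 3^3 + 2  →[3↦4]→  4^(4 + 1) + 4^4 + 2 = 1282  −1 ⇒ G_2=1281
G_2=1281  [base 4] 4^(4 + 1) + 4^4 + 1  →[4↦5]→  5^(5 + 1) + 5^5 + 1 = 18751  −1 ⇒ G_3=18750
G_3=18750  [base 5] 5^(5 + 1) + 5^5  →[5↦6]→  6^(6 + 1) + 6^6 = 326592  −1 ⇒ G_4=326591
G_4=326591  [base 6] 6^(6 + 1) + 5·6^5 + 5·6^4 + 5·6^3 + 5·6^2 + 5·6 + 5  →[6↦7]→  7^(7 + 1) + 5·7^5 + 5·7^4 + 5·7^3 + 5·7^2 + 5·7 + 5 = 5862841  −1 ⇒ G_5=5862840
G_5=5862840  [base 7] 7^(7 + 1) + 5·7^5 + 5·7^4 + 5·7^3 + 5·7^2 + 5·7 + 4  →[7↦8]→  8^(8 + 1) + 5·8^5 + 5·8^4 + 5·8^3 + 5·8^2 + 5·8 + 4 = 134404972  −1 ⇒ G_6=134404971
G_6=134404971  [base 8] 8^(8 + 1) + 5·8^5 + 5·8^4 + 5·8^3 + 5·8^2 + 5·8 + 3  →[8↦9]→  9^(9 + 1) + 5·9^5 + 5·9^4 + 5·9^3 + 5·9^2 + 5·9 + 3 = 3487116549  −1 ⇒ G_7=3487116548

ω^(ω + 1) + ω^5·5 + ω^4·5 + ω^3·5 + ω^2·5 + ω·5 + 3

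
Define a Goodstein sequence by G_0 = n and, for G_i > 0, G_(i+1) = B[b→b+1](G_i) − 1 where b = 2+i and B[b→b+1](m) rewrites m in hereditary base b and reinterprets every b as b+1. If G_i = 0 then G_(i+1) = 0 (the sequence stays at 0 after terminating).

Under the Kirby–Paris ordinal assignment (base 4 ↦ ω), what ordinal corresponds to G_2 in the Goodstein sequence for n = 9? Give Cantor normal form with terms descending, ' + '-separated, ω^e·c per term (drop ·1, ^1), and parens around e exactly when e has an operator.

i=0: 9 = 2^(2 + 1) + 1 (b=2); 2→3: 3^(3 + 1) + 1 = 82; 82−1 = 81
i=1: 81 = 3^(3 + 1) (b=3); 3→4: 4^(4 + 1) = 1024; 1024−1 = 1023
i=2: 1023 = 3·4^4 + 3·4^3 + 3·4^2 + 3·4 + 3 (b=4); 4→5: 3·5^5 + 3·5^3 + 3·5^2 + 3·5 + 3 = 9843; 9843−1 = 9842

ω^ω·3 + ω^3·3 + ω^2·3 + ω·3 + 3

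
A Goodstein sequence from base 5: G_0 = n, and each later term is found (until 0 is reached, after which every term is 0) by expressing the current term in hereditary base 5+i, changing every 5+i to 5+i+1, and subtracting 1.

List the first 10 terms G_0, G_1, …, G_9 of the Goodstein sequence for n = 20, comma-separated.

20, 23, 25, 27, 29, 31, 33, 35, 36, 37

G_0 = 20. HB_5(20) = 4·5. Bump = 24. G_1 = 23.
G_1 = 23. HB_6(23) = 3·6 + 5. Bump = 26. G_2 = 25.
G_2 = 25. HB_7(25) = 3·7 + 4. Bump = 28. G_3 = 27.
G_3 = 27. HB_8(27) = 3·8 + 3. Bump = 30. G_4 = 29.
G_4 = 29. HB_9(29) = 3·9 + 2. Bump = 32. G_5 = 31.
G_5 = 31. HB_10(31) = 3·10 + 1. Bump = 34. G_6 = 33.
G_6 = 33. HB_11(33) = 3·11. Bump = 36. G_7 = 35.
G_7 = 35. HB_12(35) = 2·12 + 11. Bump = 37. G_8 = 36.
G_8 = 36. HB_13(36) = 2·13 + 10. Bump = 38. G_9 = 37.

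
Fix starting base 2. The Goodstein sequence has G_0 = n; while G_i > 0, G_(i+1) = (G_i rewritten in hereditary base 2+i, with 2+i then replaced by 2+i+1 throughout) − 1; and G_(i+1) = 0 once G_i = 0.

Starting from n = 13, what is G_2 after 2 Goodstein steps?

i=0: 13 = 2^(2 + 1) + 2^2 + 1 (b=2); 2→3: 3^(3 + 1) + 3^3 + 1 = 109; 109−1 = 108
i=1: 108 = 3^(3 + 1) + 3^3 (b=3); 3→4: 4^(4 + 1) + 4^4 = 1280; 1280−1 = 1279
i=2: 1279 = 4^(4 + 1) + 3·4^3 + 3·4^2 + 3·4 + 3 (b=4); 4→5: 5^(5 + 1) + 3·5^3 + 3·5^2 + 3·5 + 3 = 16093; 16093−1 = 16092

1279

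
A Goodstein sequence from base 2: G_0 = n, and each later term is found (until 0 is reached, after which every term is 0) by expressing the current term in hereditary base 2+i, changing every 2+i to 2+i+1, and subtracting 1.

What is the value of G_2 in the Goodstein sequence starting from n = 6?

257

6 —HB2→ 2^2 + 2 —bump→ 3^3 + 3 = 30 —(−1)→ 29
29 —HB3→ 3^3 + 2 —bump→ 4^4 + 2 = 258 —(−1)→ 257
257 —HB4→ 4^4 + 1 —bump→ 5^5 + 1 = 3126 —(−1)→ 3125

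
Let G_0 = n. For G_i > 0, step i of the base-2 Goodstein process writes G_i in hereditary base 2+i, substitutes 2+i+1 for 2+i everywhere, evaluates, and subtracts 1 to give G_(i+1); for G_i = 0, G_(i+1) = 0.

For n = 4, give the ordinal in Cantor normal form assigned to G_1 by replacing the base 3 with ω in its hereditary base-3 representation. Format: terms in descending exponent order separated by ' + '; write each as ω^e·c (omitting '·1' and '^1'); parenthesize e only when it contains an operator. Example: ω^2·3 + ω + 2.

ω^2·2 + ω·2 + 2

(0) 4|_2 = 2^2 ↦ 3^3|_3 = 27 ⇒ 26
(1) 26|_3 = 2·3^2 + 2·3 + 2 ↦ 2·4^2 + 2·4 + 2|_4 = 42 ⇒ 41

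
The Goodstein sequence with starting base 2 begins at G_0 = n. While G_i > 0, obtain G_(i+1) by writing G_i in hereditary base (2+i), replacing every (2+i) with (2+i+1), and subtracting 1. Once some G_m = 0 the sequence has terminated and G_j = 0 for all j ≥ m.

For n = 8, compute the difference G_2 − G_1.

473

G_0 = 8. HB_2(8) = 2^(2 + 1). Bump = 81. G_1 = 80.
G_1 = 80. HB_3(80) = 2·3^3 + 2·3^2 + 2·3 + 2. Bump = 554. G_2 = 553.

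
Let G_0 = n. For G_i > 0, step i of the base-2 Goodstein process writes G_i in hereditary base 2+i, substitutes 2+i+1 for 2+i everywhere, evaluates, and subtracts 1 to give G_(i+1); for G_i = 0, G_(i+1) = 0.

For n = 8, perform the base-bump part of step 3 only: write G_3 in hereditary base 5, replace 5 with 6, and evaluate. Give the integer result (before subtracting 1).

93396

(0) 8|_2 = 2^(2 + 1) ↦ 3^(3 + 1)|_3 = 81 ⇒ 80
(1) 80|_3 = 2·3^3 + 2·3^2 + 2·3 + 2 ↦ 2·4^4 + 2·4^2 + 2·4 + 2|_4 = 554 ⇒ 553
(2) 553|_4 = 2·4^4 + 2·4^2 + 2·4 + 1 ↦ 2·5^5 + 2·5^2 + 2·5 + 1|_5 = 6311 ⇒ 6310
(3) 6310|_5 = 2·5^5 + 2·5^2 + 2·5 ↦ 2·6^6 + 2·6^2 + 2·6|_6 = 93396 ⇒ 93395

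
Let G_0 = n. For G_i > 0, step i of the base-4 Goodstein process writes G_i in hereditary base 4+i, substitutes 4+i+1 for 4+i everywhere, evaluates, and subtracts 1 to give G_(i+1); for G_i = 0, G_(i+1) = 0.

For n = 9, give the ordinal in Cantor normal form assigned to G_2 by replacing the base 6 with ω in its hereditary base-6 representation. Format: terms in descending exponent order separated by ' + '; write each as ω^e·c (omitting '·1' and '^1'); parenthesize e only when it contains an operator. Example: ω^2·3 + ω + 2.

9 —HB4→ 2·4 + 1 —bump→ 2·5 + 1 = 11 —(−1)→ 10
10 —HB5→ 2·5 —bump→ 2·6 = 12 —(−1)→ 11

ω + 5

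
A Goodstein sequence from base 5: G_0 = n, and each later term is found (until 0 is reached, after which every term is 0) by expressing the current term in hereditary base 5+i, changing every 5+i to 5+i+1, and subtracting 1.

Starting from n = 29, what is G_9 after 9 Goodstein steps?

29 —HB5→ 5^2 + 4 —bump→ 6^2 + 4 = 40 —(−1)→ 39
39 —HB6→ 6^2 + 3 —bump→ 7^2 + 3 = 52 —(−1)→ 51
51 —HB7→ 7^2 + 2 —bump→ 8^2 + 2 = 66 —(−1)→ 65
65 —HB8→ 8^2 + 1 —bump→ 9^2 + 1 = 82 —(−1)→ 81
81 —HB9→ 9^2 —bump→ 10^2 = 100 —(−1)→ 99
99 —HB10→ 9·10 + 9 —bump→ 9·11 + 9 = 108 —(−1)→ 107
107 —HB11→ 9·11 + 8 —bump→ 9·12 + 8 = 116 —(−1)→ 115
115 —HB12→ 9·12 + 7 —bump→ 9·13 + 7 = 124 —(−1)→ 123
123 —HB13→ 9·13 + 6 —bump→ 9·14 + 6 = 132 —(−1)→ 131

131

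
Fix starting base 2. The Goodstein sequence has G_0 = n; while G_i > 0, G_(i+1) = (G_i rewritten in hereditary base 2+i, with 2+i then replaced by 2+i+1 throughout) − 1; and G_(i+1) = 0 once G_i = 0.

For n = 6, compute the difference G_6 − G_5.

G_0=6  [base 2] 2^2 + 2  →[2↦3]→  3^3 + 3 = 30  −1 ⇒ G_1=29
G_1=29  [base 3] 3^3 + 2  →[3↦4]→  4^4 + 2 = 258  −1 ⇒ G_2=257
G_2=257  [base 4] 4^4 + 1  →[4↦5]→  5^5 + 1 = 3126  −1 ⇒ G_3=3125
G_3=3125  [base 5] 5^5  →[5↦6]→  6^6 = 46656  −1 ⇒ G_4=46655
G_4=46655  [base 6] 5·6^5 + 5·6^4 + 5·6^3 + 5·6^2 + 5·6 + 5  →[6↦7]→  5·7^5 + 5·7^4 + 5·7^3 + 5·7^2 + 5·7 + 5 = 98040  −1 ⇒ G_5=98039
G_5=98039  [base 7] 5·7^5 + 5·7^4 + 5·7^3 + 5·7^2 + 5·7 + 4  →[7↦8]→  5·8^5 + 5·8^4 + 5·8^3 + 5·8^2 + 5·8 + 4 = 187244  −1 ⇒ G_6=187243

89204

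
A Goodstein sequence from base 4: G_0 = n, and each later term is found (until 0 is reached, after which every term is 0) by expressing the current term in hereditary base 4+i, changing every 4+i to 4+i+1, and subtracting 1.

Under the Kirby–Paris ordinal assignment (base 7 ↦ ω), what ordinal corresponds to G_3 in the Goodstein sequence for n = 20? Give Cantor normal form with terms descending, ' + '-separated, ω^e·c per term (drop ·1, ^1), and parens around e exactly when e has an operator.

ω^2 + 2

[0] 20 ≡ 4^2 + 4 (base 4). Lift 5: 30. −1: 29.
[1] 29 ≡ 5^2 + 4 (base 5). Lift 6: 40. −1: 39.
[2] 39 ≡ 6^2 + 3 (base 6). Lift 7: 52. −1: 51.
[3] 51 ≡ 7^2 + 2 (base 7). Lift 8: 66. −1: 65.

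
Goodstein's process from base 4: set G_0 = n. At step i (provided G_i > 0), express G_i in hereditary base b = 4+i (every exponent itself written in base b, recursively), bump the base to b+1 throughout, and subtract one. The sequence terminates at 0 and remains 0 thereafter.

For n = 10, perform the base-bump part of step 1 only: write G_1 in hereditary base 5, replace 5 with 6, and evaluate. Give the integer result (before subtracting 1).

13

10 —HB4→ 2·4 + 2 —bump→ 2·5 + 2 = 12 —(−1)→ 11
11 —HB5→ 2·5 + 1 —bump→ 2·6 + 1 = 13 —(−1)→ 12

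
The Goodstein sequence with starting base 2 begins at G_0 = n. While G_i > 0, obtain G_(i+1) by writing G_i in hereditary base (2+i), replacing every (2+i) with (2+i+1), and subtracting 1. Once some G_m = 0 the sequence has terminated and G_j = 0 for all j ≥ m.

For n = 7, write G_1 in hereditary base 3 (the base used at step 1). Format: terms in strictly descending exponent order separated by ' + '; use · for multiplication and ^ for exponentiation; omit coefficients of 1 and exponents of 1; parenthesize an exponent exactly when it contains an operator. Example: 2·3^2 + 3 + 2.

G_0=7  [base 2] 2^2 + 2 + 1  →[2↦3]→  3^3 + 3 + 1 = 31  −1 ⇒ G_1=30
G_1=30  [base 3] 3^3 + 3  →[3↦4]→  4^4 + 4 = 260  −1 ⇒ G_2=259

3^3 + 3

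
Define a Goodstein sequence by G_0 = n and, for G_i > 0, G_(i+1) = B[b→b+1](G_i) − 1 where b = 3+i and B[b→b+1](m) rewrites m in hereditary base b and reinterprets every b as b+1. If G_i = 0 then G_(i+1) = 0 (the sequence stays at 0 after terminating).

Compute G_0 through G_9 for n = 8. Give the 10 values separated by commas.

i=0: 8 = 2·3 + 2 (b=3); 3→4: 2·4 + 2 = 10; 10−1 = 9
i=1: 9 = 2·4 + 1 (b=4); 4→5: 2·5 + 1 = 11; 11−1 = 10
i=2: 10 = 2·5 (b=5); 5→6: 2·6 = 12; 12−1 = 11
i=3: 11 = 6 + 5 (b=6); 6→7: 7 + 5 = 12; 12−1 = 11
i=4: 11 = 7 + 4 (b=7); 7→8: 8 + 4 = 12; 12−1 = 11
i=5: 11 = 8 + 3 (b=8); 8→9: 9 + 3 = 12; 12−1 = 11
i=6: 11 = 9 + 2 (b=9); 9→10: 10 + 2 = 12; 12−1 = 11
i=7: 11 = 10 + 1 (b=10); 10→11: 11 + 1 = 12; 12−1 = 11
i=8: 11 = 11 (b=11); 11→12: 12 = 12; 12−1 = 11

8, 9, 10, 11, 11, 11, 11, 11, 11, 11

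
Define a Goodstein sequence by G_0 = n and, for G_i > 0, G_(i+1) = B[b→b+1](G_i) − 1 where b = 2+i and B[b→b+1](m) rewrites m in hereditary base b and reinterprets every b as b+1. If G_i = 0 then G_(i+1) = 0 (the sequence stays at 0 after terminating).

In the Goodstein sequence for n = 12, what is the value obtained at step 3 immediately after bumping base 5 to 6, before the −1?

280020

base 2: 12 = 2^(2 + 1) + 2^2; at 3: 3^(3 + 1) + 3^3 = 108; next = 107
base 3: 107 = 3^(3 + 1) + 2·3^2 + 2·3 + 2; at 4: 4^(4 + 1) + 2·4^2 + 2·4 + 2 = 1066; next = 1065
base 4: 1065 = 4^(4 + 1) + 2·4^2 + 2·4 + 1; at 5: 5^(5 + 1) + 2·5^2 + 2·5 + 1 = 15686; next = 15685
base 5: 15685 = 5^(5 + 1) + 2·5^2 + 2·5; at 6: 6^(6 + 1) + 2·6^2 + 2·6 = 280020; next = 280019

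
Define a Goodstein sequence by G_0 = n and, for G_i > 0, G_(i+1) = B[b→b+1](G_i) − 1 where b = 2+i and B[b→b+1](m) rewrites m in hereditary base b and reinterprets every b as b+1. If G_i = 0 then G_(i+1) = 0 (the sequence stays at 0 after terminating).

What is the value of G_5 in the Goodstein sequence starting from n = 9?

2471826

(0) 9|_2 = 2^(2 + 1) + 1 ↦ 3^(3 + 1) + 1|_3 = 82 ⇒ 81
(1) 81|_3 = 3^(3 + 1) ↦ 4^(4 + 1)|_4 = 1024 ⇒ 1023
(2) 1023|_4 = 3·4^4 + 3·4^3 + 3·4^2 + 3·4 + 3 ↦ 3·5^5 + 3·5^3 + 3·5^2 + 3·5 + 3|_5 = 9843 ⇒ 9842
(3) 9842|_5 = 3·5^5 + 3·5^3 + 3·5^2 + 3·5 + 2 ↦ 3·6^6 + 3·6^3 + 3·6^2 + 3·6 + 2|_6 = 140744 ⇒ 140743
(4) 140743|_6 = 3·6^6 + 3·6^3 + 3·6^2 + 3·6 + 1 ↦ 3·7^7 + 3·7^3 + 3·7^2 + 3·7 + 1|_7 = 2471827 ⇒ 2471826
(5) 2471826|_7 = 3·7^7 + 3·7^3 + 3·7^2 + 3·7 ↦ 3·8^8 + 3·8^3 + 3·8^2 + 3·8|_8 = 50333400 ⇒ 50333399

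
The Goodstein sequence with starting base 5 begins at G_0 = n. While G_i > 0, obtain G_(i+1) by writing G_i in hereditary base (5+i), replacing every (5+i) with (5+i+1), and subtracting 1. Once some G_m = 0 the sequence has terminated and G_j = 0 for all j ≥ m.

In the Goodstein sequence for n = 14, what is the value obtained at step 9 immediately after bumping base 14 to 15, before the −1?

20

G_0=14  [base 5] 2·5 + 4  →[5↦6]→  2·6 + 4 = 16  −1 ⇒ G_1=15
G_1=15  [base 6] 2·6 + 3  →[6↦7]→  2·7 + 3 = 17  −1 ⇒ G_2=16
G_2=16  [base 7] 2·7 + 2  →[7↦8]→  2·8 + 2 = 18  −1 ⇒ G_3=17
G_3=17  [base 8] 2·8 + 1  →[8↦9]→  2·9 + 1 = 19  −1 ⇒ G_4=18
G_4=18  [base 9] 2·9  →[9↦10]→  2·10 = 20  −1 ⇒ G_5=19
G_5=19  [base 10] 10 + 9  →[10↦11]→  11 + 9 = 20  −1 ⇒ G_6=19
G_6=19  [base 11] 11 + 8  →[11↦12]→  12 + 8 = 20  −1 ⇒ G_7=19
G_7=19  [base 12] 12 + 7  →[12↦13]→  13 + 7 = 20  −1 ⇒ G_8=19
G_8=19  [base 13] 13 + 6  →[13↦14]→  14 + 6 = 20  −1 ⇒ G_9=19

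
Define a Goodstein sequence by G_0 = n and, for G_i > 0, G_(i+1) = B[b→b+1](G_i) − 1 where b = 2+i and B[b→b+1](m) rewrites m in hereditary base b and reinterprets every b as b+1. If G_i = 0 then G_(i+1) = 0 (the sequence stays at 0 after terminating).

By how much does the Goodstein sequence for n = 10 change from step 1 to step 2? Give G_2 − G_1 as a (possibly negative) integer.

G_0 = 10. HB_2(10) = 2^(2 + 1) + 2. Bump = 84. G_1 = 83.
G_1 = 83. HB_3(83) = 3^(3 + 1) + 2. Bump = 1026. G_2 = 1025.

942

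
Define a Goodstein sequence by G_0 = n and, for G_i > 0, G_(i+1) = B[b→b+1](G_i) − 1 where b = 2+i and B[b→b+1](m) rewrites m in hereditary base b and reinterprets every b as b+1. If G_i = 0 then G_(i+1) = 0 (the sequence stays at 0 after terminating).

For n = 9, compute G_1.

9 —HB2→ 2^(2 + 1) + 1 —bump→ 3^(3 + 1) + 1 = 82 —(−1)→ 81
81 —HB3→ 3^(3 + 1) —bump→ 4^(4 + 1) = 1024 —(−1)→ 1023

81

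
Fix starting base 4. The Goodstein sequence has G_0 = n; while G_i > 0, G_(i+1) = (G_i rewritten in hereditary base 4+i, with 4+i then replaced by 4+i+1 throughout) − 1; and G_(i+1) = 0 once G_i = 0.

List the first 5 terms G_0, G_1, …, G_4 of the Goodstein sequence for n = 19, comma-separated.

19, 27, 37, 49, 63

G_0=19  [base 4] 4^2 + 3  →[4↦5]→  5^2 + 3 = 28  −1 ⇒ G_1=27
G_1=27  [base 5] 5^2 + 2  →[5↦6]→  6^2 + 2 = 38  −1 ⇒ G_2=37
G_2=37  [base 6] 6^2 + 1  →[6↦7]→  7^2 + 1 = 50  −1 ⇒ G_3=49
G_3=49  [base 7] 7^2  →[7↦8]→  8^2 = 64  −1 ⇒ G_4=63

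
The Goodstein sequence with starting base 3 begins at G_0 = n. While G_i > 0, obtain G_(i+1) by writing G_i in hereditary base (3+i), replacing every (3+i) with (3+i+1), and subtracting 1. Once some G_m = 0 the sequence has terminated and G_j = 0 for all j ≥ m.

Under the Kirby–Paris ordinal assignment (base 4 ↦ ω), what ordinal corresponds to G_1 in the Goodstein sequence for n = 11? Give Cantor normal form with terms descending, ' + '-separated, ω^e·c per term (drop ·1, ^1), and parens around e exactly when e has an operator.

ω^2 + 1

G_0=11  [base 3] 3^2 + 2  →[3↦4]→  4^2 + 2 = 18  −1 ⇒ G_1=17
G_1=17  [base 4] 4^2 + 1  →[4↦5]→  5^2 + 1 = 26  −1 ⇒ G_2=25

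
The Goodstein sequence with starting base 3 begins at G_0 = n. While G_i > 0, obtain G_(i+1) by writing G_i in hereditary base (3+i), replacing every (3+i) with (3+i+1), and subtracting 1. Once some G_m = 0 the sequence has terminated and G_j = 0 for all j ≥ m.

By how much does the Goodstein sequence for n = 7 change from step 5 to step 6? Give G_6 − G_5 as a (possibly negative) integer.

G_0 = 7. HB_3(7) = 2·3 + 1. Bump = 9. G_1 = 8.
G_1 = 8. HB_4(8) = 2·4. Bump = 10. G_2 = 9.
G_2 = 9. HB_5(9) = 5 + 4. Bump = 10. G_3 = 9.
G_3 = 9. HB_6(9) = 6 + 3. Bump = 10. G_4 = 9.
G_4 = 9. HB_7(9) = 7 + 2. Bump = 10. G_5 = 9.
G_5 = 9. HB_8(9) = 8 + 1. Bump = 10. G_6 = 9.

0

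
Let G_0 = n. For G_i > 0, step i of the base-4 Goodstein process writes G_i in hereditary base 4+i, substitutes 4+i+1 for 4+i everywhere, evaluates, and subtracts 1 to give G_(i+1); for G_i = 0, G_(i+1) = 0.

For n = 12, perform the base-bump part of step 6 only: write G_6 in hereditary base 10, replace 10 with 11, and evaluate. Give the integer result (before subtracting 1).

20

base 4: 12 = 3·4; at 5: 3·5 = 15; next = 14
base 5: 14 = 2·5 + 4; at 6: 2·6 + 4 = 16; next = 15
base 6: 15 = 2·6 + 3; at 7: 2·7 + 3 = 17; next = 16
base 7: 16 = 2·7 + 2; at 8: 2·8 + 2 = 18; next = 17
base 8: 17 = 2·8 + 1; at 9: 2·9 + 1 = 19; next = 18
base 9: 18 = 2·9; at 10: 2·10 = 20; next = 19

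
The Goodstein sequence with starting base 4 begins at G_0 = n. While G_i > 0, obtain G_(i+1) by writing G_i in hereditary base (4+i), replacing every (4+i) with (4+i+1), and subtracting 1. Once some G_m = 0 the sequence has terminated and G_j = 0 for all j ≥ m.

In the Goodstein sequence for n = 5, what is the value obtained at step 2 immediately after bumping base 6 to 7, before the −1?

5

i=0: 5 = 4 + 1 (b=4); 4→5: 5 + 1 = 6; 6−1 = 5
i=1: 5 = 5 (b=5); 5→6: 6 = 6; 6−1 = 5
i=2: 5 = 5 (b=6); 6→7: 5 = 5; 5−1 = 4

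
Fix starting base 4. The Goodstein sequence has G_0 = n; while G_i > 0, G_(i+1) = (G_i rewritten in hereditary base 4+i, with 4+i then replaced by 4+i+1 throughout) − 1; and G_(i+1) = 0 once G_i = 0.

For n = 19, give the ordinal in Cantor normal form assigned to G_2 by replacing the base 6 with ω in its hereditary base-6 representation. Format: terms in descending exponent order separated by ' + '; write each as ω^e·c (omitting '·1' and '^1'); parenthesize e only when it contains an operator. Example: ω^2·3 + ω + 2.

ω^2 + 1

base 4: 19 = 4^2 + 3; at 5: 5^2 + 3 = 28; next = 27
base 5: 27 = 5^2 + 2; at 6: 6^2 + 2 = 38; next = 37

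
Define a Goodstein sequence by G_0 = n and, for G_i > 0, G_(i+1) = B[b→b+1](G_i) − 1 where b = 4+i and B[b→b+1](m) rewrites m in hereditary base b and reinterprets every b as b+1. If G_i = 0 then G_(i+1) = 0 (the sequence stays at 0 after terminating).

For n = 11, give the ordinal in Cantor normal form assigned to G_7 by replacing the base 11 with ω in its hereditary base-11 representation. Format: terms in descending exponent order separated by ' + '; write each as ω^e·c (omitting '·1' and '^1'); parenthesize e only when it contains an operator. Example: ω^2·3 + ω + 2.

ω + 4

11 —HB4→ 2·4 + 3 —bump→ 2·5 + 3 = 13 —(−1)→ 12
12 —HB5→ 2·5 + 2 —bump→ 2·6 + 2 = 14 —(−1)→ 13
13 —HB6→ 2·6 + 1 —bump→ 2·7 + 1 = 15 —(−1)→ 14
14 —HB7→ 2·7 —bump→ 2·8 = 16 —(−1)→ 15
15 —HB8→ 8 + 7 —bump→ 9 + 7 = 16 —(−1)→ 15
15 —HB9→ 9 + 6 —bump→ 10 + 6 = 16 —(−1)→ 15
15 —HB10→ 10 + 5 —bump→ 11 + 5 = 16 —(−1)→ 15
15 —HB11→ 11 + 4 —bump→ 12 + 4 = 16 —(−1)→ 15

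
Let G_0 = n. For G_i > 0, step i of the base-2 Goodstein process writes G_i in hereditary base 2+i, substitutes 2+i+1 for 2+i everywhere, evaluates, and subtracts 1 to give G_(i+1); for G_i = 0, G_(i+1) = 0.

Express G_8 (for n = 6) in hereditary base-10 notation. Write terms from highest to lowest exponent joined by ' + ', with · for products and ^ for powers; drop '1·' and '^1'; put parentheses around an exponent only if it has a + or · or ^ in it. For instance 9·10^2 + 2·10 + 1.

i=0: 6 = 2^2 + 2 (b=2); 2→3: 3^3 + 3 = 30; 30−1 = 29
i=1: 29 = 3^3 + 2 (b=3); 3→4: 4^4 + 2 = 258; 258−1 = 257
i=2: 257 = 4^4 + 1 (b=4); 4→5: 5^5 + 1 = 3126; 3126−1 = 3125
i=3: 3125 = 5^5 (b=5); 5→6: 6^6 = 46656; 46656−1 = 46655
i=4: 46655 = 5·6^5 + 5·6^4 + 5·6^3 + 5·6^2 + 5·6 + 5 (b=6); 6→7: 5·7^5 + 5·7^4 + 5·7^3 + 5·7^2 + 5·7 + 5 = 98040; 98040−1 = 98039
i=5: 98039 = 5·7^5 + 5·7^4 + 5·7^3 + 5·7^2 + 5·7 + 4 (b=7); 7→8: 5·8^5 + 5·8^4 + 5·8^3 + 5·8^2 + 5·8 + 4 = 187244; 187244−1 = 187243
i=6: 187243 = 5·8^5 + 5·8^4 + 5·8^3 + 5·8^2 + 5·8 + 3 (b=8); 8→9: 5·9^5 + 5·9^4 + 5·9^3 + 5·9^2 + 5·9 + 3 = 332148; 332148−1 = 332147
i=7: 332147 = 5·9^5 + 5·9^4 + 5·9^3 + 5·9^2 + 5·9 + 2 (b=9); 9→10: 5·10^5 + 5·10^4 + 5·10^3 + 5·10^2 + 5·10 + 2 = 555552; 555552−1 = 555551
i=8: 555551 = 5·10^5 + 5·10^4 + 5·10^3 + 5·10^2 + 5·10 + 1 (b=10); 10→11: 5·11^5 + 5·11^4 + 5·11^3 + 5·11^2 + 5·11 + 1 = 885776; 885776−1 = 885775

5·10^5 + 5·10^4 + 5·10^3 + 5·10^2 + 5·10 + 1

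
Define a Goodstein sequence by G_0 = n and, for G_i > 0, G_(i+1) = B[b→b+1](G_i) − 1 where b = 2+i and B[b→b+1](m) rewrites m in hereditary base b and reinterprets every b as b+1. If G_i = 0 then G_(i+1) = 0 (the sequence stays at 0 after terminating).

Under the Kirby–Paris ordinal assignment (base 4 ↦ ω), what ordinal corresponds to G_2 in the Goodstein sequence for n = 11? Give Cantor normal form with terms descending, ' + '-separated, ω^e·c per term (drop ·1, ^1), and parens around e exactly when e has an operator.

base 2: 11 = 2^(2 + 1) + 2 + 1; at 3: 3^(3 + 1) + 3 + 1 = 85; next = 84
base 3: 84 = 3^(3 + 1) + 3; at 4: 4^(4 + 1) + 4 = 1028; next = 1027
base 4: 1027 = 4^(4 + 1) + 3; at 5: 5^(5 + 1) + 3 = 15628; next = 15627

ω^(ω + 1) + 3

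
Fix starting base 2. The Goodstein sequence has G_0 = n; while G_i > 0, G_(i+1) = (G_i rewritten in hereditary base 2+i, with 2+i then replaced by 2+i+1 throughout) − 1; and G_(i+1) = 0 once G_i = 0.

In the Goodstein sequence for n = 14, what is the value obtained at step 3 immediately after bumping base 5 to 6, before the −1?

326592

[0] 14 ≡ 2^(2 + 1) + 2^2 + 2 (base 2). Lift 3: 111. −1: 110.
[1] 110 ≡ 3^(3 + 1) + 3^3 + 2 (base 3). Lift 4: 1282. −1: 1281.
[2] 1281 ≡ 4^(4 + 1) + 4^4 + 1 (base 4). Lift 5: 18751. −1: 18750.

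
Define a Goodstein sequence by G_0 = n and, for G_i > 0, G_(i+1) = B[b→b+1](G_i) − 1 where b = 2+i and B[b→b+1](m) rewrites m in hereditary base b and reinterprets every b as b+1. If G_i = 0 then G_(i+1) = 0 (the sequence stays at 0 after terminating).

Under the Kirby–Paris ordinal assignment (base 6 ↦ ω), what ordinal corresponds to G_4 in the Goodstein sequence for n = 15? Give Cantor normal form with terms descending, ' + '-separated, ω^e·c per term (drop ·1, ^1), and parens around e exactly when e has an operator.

base 2: 15 = 2^(2 + 1) + 2^2 + 2 + 1; at 3: 3^(3 + 1) + 3^3 + 3 + 1 = 112; next = 111
base 3: 111 = 3^(3 + 1) + 3^3 + 3; at 4: 4^(4 + 1) + 4^4 + 4 = 1284; next = 1283
base 4: 1283 = 4^(4 + 1) + 4^4 + 3; at 5: 5^(5 + 1) + 5^5 + 3 = 18753; next = 18752
base 5: 18752 = 5^(5 + 1) + 5^5 + 2; at 6: 6^(6 + 1) + 6^6 + 2 = 326594; next = 326593

ω^(ω + 1) + ω^ω + 1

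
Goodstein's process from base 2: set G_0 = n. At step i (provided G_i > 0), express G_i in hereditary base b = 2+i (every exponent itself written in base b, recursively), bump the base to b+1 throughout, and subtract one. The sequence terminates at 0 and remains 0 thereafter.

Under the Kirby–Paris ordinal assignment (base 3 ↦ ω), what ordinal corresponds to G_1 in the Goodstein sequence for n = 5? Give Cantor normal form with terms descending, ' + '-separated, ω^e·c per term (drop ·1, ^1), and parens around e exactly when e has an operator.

G_0=5  [base 2] 2^2 + 1  →[2↦3]→  3^3 + 1 = 28  −1 ⇒ G_1=27
G_1=27  [base 3] 3^3  →[3↦4]→  4^4 = 256  −1 ⇒ G_2=255

ω^ω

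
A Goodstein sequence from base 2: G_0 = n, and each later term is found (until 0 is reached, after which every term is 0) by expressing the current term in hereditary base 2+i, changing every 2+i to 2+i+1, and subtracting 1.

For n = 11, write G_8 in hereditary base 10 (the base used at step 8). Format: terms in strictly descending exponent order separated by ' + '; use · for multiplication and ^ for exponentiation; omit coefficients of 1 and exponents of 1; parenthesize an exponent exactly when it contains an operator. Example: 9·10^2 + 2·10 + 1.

7·10^10 + 7·10^7 + 7·10^6 + 7·10^5 + 7·10^4 + 7·10^3 + 7·10^2 + 7·10 + 5

i=0: 11 = 2^(2 + 1) + 2 + 1 (b=2); 2→3: 3^(3 + 1) + 3 + 1 = 85; 85−1 = 84
i=1: 84 = 3^(3 + 1) + 3 (b=3); 3→4: 4^(4 + 1) + 4 = 1028; 1028−1 = 1027
i=2: 1027 = 4^(4 + 1) + 3 (b=4); 4→5: 5^(5 + 1) + 3 = 15628; 15628−1 = 15627
i=3: 15627 = 5^(5 + 1) + 2 (b=5); 5→6: 6^(6 + 1) + 2 = 279938; 279938−1 = 279937
i=4: 279937 = 6^(6 + 1) + 1 (b=6); 6→7: 7^(7 + 1) + 1 = 5764802; 5764802−1 = 5764801
i=5: 5764801 = 7^(7 + 1) (b=7); 7→8: 8^(8 + 1) = 134217728; 134217728−1 = 134217727
i=6: 134217727 = 7·8^8 + 7·8^7 + 7·8^6 + 7·8^5 + 7·8^4 + 7·8^3 + 7·8^2 + 7·8 + 7 (b=8); 8→9: 7·9^9 + 7·9^7 + 7·9^6 + 7·9^5 + 7·9^4 + 7·9^3 + 7·9^2 + 7·9 + 7 = 2749609303; 2749609303−1 = 2749609302
i=7: 2749609302 = 7·9^9 + 7·9^7 + 7·9^6 + 7·9^5 + 7·9^4 + 7·9^3 + 7·9^2 + 7·9 + 6 (b=9); 9→10: 7·10^10 + 7·10^7 + 7·10^6 + 7·10^5 + 7·10^4 + 7·10^3 + 7·10^2 + 7·10 + 6 = 70077777776; 70077777776−1 = 70077777775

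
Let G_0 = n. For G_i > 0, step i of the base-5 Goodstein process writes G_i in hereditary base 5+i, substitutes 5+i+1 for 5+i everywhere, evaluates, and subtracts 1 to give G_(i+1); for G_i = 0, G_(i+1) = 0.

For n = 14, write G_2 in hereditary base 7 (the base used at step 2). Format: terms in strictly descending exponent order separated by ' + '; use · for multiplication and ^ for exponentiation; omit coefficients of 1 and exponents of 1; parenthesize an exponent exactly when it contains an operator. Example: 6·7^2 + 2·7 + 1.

[0] 14 ≡ 2·5 + 4 (base 5). Lift 6: 16. −1: 15.
[1] 15 ≡ 2·6 + 3 (base 6). Lift 7: 17. −1: 16.
[2] 16 ≡ 2·7 + 2 (base 7). Lift 8: 18. −1: 17.

2·7 + 2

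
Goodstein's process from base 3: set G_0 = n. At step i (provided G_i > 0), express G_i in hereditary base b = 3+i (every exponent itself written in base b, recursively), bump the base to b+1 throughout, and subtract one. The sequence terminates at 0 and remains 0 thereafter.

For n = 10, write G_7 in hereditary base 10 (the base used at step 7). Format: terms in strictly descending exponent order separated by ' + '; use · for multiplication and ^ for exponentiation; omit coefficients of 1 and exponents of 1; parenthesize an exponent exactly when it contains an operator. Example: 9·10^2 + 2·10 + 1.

G_0=10  [base 3] 3^2 + 1  →[3↦4]→  4^2 + 1 = 17  −1 ⇒ G_1=16
G_1=16  [base 4] 4^2  →[4↦5]→  5^2 = 25  −1 ⇒ G_2=24
G_2=24  [base 5] 4·5 + 4  →[5↦6]→  4·6 + 4 = 28  −1 ⇒ G_3=27
G_3=27  [base 6] 4·6 + 3  →[6↦7]→  4·7 + 3 = 31  −1 ⇒ G_4=30
G_4=30  [base 7] 4·7 + 2  →[7↦8]→  4·8 + 2 = 34  −1 ⇒ G_5=33
G_5=33  [base 8] 4·8 + 1  →[8↦9]→  4·9 + 1 = 37  −1 ⇒ G_6=36
G_6=36  [base 9] 4·9  →[9↦10]→  4·10 = 40  −1 ⇒ G_7=39
G_7=39  [base 10] 3·10 + 9  →[10↦11]→  3·11 + 9 = 42  −1 ⇒ G_8=41

3·10 + 9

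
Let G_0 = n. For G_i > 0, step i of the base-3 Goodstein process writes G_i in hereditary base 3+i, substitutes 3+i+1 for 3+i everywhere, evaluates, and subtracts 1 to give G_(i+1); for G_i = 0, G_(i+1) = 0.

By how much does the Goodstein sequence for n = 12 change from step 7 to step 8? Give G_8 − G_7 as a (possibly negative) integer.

6

[0] 12 ≡ 3^2 + 3 (base 3). Lift 4: 20. −1: 19.
[1] 19 ≡ 4^2 + 3 (base 4). Lift 5: 28. −1: 27.
[2] 27 ≡ 5^2 + 2 (base 5). Lift 6: 38. −1: 37.
[3] 37 ≡ 6^2 + 1 (base 6). Lift 7: 50. −1: 49.
[4] 49 ≡ 7^2 (base 7). Lift 8: 64. −1: 63.
[5] 63 ≡ 7·8 + 7 (base 8). Lift 9: 70. −1: 69.
[6] 69 ≡ 7·9 + 6 (base 9). Lift 10: 76. −1: 75.
[7] 75 ≡ 7·10 + 5 (base 10). Lift 11: 82. −1: 81.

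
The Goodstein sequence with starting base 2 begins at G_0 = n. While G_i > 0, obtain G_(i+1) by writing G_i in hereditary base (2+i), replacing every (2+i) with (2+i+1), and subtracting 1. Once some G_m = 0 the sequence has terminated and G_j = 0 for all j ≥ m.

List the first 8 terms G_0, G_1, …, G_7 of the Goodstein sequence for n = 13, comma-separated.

13, 108, 1279, 16092, 280711, 5765998, 134219479, 3486786855

step 0: 13 = 2^(2 + 1) + 2^2 + 1; sub 3 for 2: 3^(3 + 1) + 3^3 + 1; = 109; G_1 = 109−1 = 108
step 1: 108 = 3^(3 + 1) + 3^3; sub 4 for 3: 4^(4 + 1) + 4^4; = 1280; G_2 = 1280−1 = 1279
step 2: 1279 = 4^(4 + 1) + 3·4^3 + 3·4^2 + 3·4 + 3; sub 5 for 4: 5^(5 + 1) + 3·5^3 + 3·5^2 + 3·5 + 3; = 16093; G_3 = 16093−1 = 16092
step 3: 16092 = 5^(5 + 1) + 3·5^3 + 3·5^2 + 3·5 + 2; sub 6 for 5: 6^(6 + 1) + 3·6^3 + 3·6^2 + 3·6 + 2; = 280712; G_4 = 280712−1 = 280711
step 4: 280711 = 6^(6 + 1) + 3·6^3 + 3·6^2 + 3·6 + 1; sub 7 for 6: 7^(7 + 1) + 3·7^3 + 3·7^2 + 3·7 + 1; = 5765999; G_5 = 5765999−1 = 5765998
step 5: 5765998 = 7^(7 + 1) + 3·7^3 + 3·7^2 + 3·7; sub 8 for 7: 8^(8 + 1) + 3·8^3 + 3·8^2 + 3·8; = 134219480; G_6 = 134219480−1 = 134219479
step 6: 134219479 = 8^(8 + 1) + 3·8^3 + 3·8^2 + 2·8 + 7; sub 9 for 8: 9^(9 + 1) + 3·9^3 + 3·9^2 + 2·9 + 7; = 3486786856; G_7 = 3486786856−1 = 3486786855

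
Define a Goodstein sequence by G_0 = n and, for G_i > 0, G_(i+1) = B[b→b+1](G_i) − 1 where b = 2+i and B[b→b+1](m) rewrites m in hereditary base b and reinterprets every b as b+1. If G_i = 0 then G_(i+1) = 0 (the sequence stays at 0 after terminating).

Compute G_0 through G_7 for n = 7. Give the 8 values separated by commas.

7 —HB2→ 2^2 + 2 + 1 —bump→ 3^3 + 3 + 1 = 31 —(−1)→ 30
30 —HB3→ 3^3 + 3 —bump→ 4^4 + 4 = 260 —(−1)→ 259
259 —HB4→ 4^4 + 3 —bump→ 5^5 + 3 = 3128 —(−1)→ 3127
3127 —HB5→ 5^5 + 2 —bump→ 6^6 + 2 = 46658 —(−1)→ 46657
46657 —HB6→ 6^6 + 1 —bump→ 7^7 + 1 = 823544 —(−1)→ 823543
823543 —HB7→ 7^7 —bump→ 8^8 = 16777216 —(−1)→ 16777215
16777215 —HB8→ 7·8^7 + 7·8^6 + 7·8^5 + 7·8^4 + 7·8^3 + 7·8^2 + 7·8 + 7 —bump→ 7·9^7 + 7·9^6 + 7·9^5 + 7·9^4 + 7·9^3 + 7·9^2 + 7·9 + 7 = 37665880 —(−1)→ 37665879

7, 30, 259, 3127, 46657, 823543, 16777215, 37665879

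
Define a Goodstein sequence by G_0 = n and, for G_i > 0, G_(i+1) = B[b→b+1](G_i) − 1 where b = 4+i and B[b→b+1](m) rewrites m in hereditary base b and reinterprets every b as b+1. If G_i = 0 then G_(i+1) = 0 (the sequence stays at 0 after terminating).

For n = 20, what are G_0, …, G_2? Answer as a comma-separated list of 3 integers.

G_0 = 20. HB_4(20) = 4^2 + 4. Bump = 30. G_1 = 29.
G_1 = 29. HB_5(29) = 5^2 + 4. Bump = 40. G_2 = 39.

20, 29, 39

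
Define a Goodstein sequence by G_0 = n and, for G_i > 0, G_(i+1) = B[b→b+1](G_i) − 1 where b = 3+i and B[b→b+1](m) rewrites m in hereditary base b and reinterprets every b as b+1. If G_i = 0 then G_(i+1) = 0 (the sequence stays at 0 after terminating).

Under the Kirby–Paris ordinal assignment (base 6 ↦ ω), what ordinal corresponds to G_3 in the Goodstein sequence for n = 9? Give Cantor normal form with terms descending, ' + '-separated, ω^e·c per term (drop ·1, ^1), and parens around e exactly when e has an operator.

ω·3 + 1

step 0: 9 = 3^2; sub 4 for 3: 4^2; = 16; G_1 = 16−1 = 15
step 1: 15 = 3·4 + 3; sub 5 for 4: 3·5 + 3; = 18; G_2 = 18−1 = 17
step 2: 17 = 3·5 + 2; sub 6 for 5: 3·6 + 2; = 20; G_3 = 20−1 = 19
step 3: 19 = 3·6 + 1; sub 7 for 6: 3·7 + 1; = 22; G_4 = 22−1 = 21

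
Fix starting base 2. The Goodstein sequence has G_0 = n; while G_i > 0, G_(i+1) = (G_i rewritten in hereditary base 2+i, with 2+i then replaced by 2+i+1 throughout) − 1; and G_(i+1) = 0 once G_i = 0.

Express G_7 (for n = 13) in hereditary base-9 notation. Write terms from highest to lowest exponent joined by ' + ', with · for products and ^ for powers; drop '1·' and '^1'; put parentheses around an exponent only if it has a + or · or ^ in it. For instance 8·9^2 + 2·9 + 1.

13 —HB2→ 2^(2 + 1) + 2^2 + 1 —bump→ 3^(3 + 1) + 3^3 + 1 = 109 —(−1)→ 108
108 —HB3→ 3^(3 + 1) + 3^3 —bump→ 4^(4 + 1) + 4^4 = 1280 —(−1)→ 1279
1279 —HB4→ 4^(4 + 1) + 3·4^3 + 3·4^2 + 3·4 + 3 —bump→ 5^(5 + 1) + 3·5^3 + 3·5^2 + 3·5 + 3 = 16093 —(−1)→ 16092
16092 —HB5→ 5^(5 + 1) + 3·5^3 + 3·5^2 + 3·5 + 2 —bump→ 6^(6 + 1) + 3·6^3 + 3·6^2 + 3·6 + 2 = 280712 —(−1)→ 280711
280711 —HB6→ 6^(6 + 1) + 3·6^3 + 3·6^2 + 3·6 + 1 —bump→ 7^(7 + 1) + 3·7^3 + 3·7^2 + 3·7 + 1 = 5765999 —(−1)→ 5765998
5765998 —HB7→ 7^(7 + 1) + 3·7^3 + 3·7^2 + 3·7 —bump→ 8^(8 + 1) + 3·8^3 + 3·8^2 + 3·8 = 134219480 —(−1)→ 134219479
134219479 —HB8→ 8^(8 + 1) + 3·8^3 + 3·8^2 + 2·8 + 7 —bump→ 9^(9 + 1) + 3·9^3 + 3·9^2 + 2·9 + 7 = 3486786856 —(−1)→ 3486786855
3486786855 —HB9→ 9^(9 + 1) + 3·9^3 + 3·9^2 + 2·9 + 6 —bump→ 10^(10 + 1) + 3·10^3 + 3·10^2 + 2·10 + 6 = 100000003326 —(−1)→ 100000003325

9^(9 + 1) + 3·9^3 + 3·9^2 + 2·9 + 6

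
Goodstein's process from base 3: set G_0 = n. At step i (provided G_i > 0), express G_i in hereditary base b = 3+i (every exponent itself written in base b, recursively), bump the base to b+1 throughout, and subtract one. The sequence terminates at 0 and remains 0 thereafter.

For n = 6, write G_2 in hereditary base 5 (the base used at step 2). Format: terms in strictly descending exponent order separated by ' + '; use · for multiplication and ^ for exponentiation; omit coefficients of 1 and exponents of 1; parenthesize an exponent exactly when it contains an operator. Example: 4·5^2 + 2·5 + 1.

5 + 2

base 3: 6 = 2·3; at 4: 2·4 = 8; next = 7
base 4: 7 = 4 + 3; at 5: 5 + 3 = 8; next = 7
base 5: 7 = 5 + 2; at 6: 6 + 2 = 8; next = 7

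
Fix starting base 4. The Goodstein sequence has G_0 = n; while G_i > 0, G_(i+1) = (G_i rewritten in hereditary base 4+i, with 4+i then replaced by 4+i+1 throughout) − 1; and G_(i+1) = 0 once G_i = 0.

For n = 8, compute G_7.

i=0: 8 = 2·4 (b=4); 4→5: 2·5 = 10; 10−1 = 9
i=1: 9 = 5 + 4 (b=5); 5→6: 6 + 4 = 10; 10−1 = 9
i=2: 9 = 6 + 3 (b=6); 6→7: 7 + 3 = 10; 10−1 = 9
i=3: 9 = 7 + 2 (b=7); 7→8: 8 + 2 = 10; 10−1 = 9
i=4: 9 = 8 + 1 (b=8); 8→9: 9 + 1 = 10; 10−1 = 9
i=5: 9 = 9 (b=9); 9→10: 10 = 10; 10−1 = 9
i=6: 9 = 9 (b=10); 10→11: 9 = 9; 9−1 = 8
i=7: 8 = 8 (b=11); 11→12: 8 = 8; 8−1 = 7

8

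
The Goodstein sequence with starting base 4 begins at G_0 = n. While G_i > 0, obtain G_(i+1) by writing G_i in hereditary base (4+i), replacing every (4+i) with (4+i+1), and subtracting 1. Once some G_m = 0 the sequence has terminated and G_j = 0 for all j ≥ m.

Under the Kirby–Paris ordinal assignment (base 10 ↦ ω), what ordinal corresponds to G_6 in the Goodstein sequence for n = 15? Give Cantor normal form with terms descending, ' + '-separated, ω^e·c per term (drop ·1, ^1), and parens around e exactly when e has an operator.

G_0 = 15. HB_4(15) = 3·4 + 3. Bump = 18. G_1 = 17.
G_1 = 17. HB_5(17) = 3·5 + 2. Bump = 20. G_2 = 19.
G_2 = 19. HB_6(19) = 3·6 + 1. Bump = 22. G_3 = 21.
G_3 = 21. HB_7(21) = 3·7. Bump = 24. G_4 = 23.
G_4 = 23. HB_8(23) = 2·8 + 7. Bump = 25. G_5 = 24.
G_5 = 24. HB_9(24) = 2·9 + 6. Bump = 26. G_6 = 25.
G_6 = 25. HB_10(25) = 2·10 + 5. Bump = 27. G_7 = 26.

ω·2 + 5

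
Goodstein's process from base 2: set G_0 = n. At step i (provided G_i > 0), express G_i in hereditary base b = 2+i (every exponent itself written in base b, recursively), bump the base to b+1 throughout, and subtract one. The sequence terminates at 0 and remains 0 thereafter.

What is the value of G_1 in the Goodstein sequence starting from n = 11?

84

step 0: 11 = 2^(2 + 1) + 2 + 1; sub 3 for 2: 3^(3 + 1) + 3 + 1; = 85; G_1 = 85−1 = 84
step 1: 84 = 3^(3 + 1) + 3; sub 4 for 3: 4^(4 + 1) + 4; = 1028; G_2 = 1028−1 = 1027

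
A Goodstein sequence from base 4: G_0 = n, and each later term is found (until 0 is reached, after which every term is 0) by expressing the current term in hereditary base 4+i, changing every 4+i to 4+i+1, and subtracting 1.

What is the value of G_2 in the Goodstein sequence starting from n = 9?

G_0=9  [base 4] 2·4 + 1  →[4↦5]→  2·5 + 1 = 11  −1 ⇒ G_1=10
G_1=10  [base 5] 2·5  →[5↦6]→  2·6 = 12  −1 ⇒ G_2=11

11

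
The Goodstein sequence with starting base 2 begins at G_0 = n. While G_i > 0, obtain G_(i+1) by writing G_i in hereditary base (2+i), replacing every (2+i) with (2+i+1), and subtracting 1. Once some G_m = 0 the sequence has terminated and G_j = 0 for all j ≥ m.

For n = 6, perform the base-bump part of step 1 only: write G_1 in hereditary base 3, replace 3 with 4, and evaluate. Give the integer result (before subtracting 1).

258

[0] 6 ≡ 2^2 + 2 (base 2). Lift 3: 30. −1: 29.
[1] 29 ≡ 3^3 + 2 (base 3). Lift 4: 258. −1: 257.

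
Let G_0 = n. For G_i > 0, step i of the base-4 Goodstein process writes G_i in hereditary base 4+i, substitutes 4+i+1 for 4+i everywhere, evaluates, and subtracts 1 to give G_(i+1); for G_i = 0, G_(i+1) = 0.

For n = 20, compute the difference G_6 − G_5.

(0) 20|_4 = 4^2 + 4 ↦ 5^2 + 5|_5 = 30 ⇒ 29
(1) 29|_5 = 5^2 + 4 ↦ 6^2 + 4|_6 = 40 ⇒ 39
(2) 39|_6 = 6^2 + 3 ↦ 7^2 + 3|_7 = 52 ⇒ 51
(3) 51|_7 = 7^2 + 2 ↦ 8^2 + 2|_8 = 66 ⇒ 65
(4) 65|_8 = 8^2 + 1 ↦ 9^2 + 1|_9 = 82 ⇒ 81
(5) 81|_9 = 9^2 ↦ 10^2|_10 = 100 ⇒ 99

18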